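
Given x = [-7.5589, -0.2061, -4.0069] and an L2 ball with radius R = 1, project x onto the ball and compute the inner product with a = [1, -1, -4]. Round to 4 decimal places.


Step 1: Compute ||x|| (intermediates to 6 decimals).
||x|| = sqrt((-7.5589)^2 + (-0.2061)^2 + (-4.0069)^2) = 8.557727
Step 2: Project.
Since ||x|| > R, scale = R/||x|| = 1/8.557727 = 0.116853, proj(x) = scale * x
proj(x) = [-0.88328, -0.024083, -0.468218]
Step 3: Dot product.
a^T * proj(x) = 1*(-0.88328) - 1*(-0.024083) - 4*(-0.468218) = 1.0137


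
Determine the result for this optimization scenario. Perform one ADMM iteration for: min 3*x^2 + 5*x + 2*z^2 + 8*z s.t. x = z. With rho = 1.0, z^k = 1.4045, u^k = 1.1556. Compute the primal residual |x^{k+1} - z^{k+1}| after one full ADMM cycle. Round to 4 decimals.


ADMM iteration with rho = 1.0, z^k = 1.4045, u^k = 1.1556
Step 1: x-update.
Minimize 3*x^2 + 5*x + (1.0/2)*(x - 1.4045 + 1.1556)^2
FOC: (2*3 + 1.0)*x = -5 + 1.0*(1.4045 - 1.1556)
x^{k+1} = -0.6787
Step 2: z-update.
Minimize 2*z^2 + 8*z + (1.0/2)*(-0.6787 - z + 1.1556)^2
FOC: (2*2 + 1.0)*z = -8 + 1.0*(-0.6787 + 1.1556)
z^{k+1} = -1.5046
Step 3: u-update.
u^{k+1} = 1.1556 - 0.6787 + 1.5046 = 1.9815
Step 4: Primal residual = |-0.6787 + 1.5046| = 0.8259


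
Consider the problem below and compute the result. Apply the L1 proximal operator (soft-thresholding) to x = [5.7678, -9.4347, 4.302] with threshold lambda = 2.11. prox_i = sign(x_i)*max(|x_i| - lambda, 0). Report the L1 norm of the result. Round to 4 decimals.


Soft-thresholding with lambda = 2.11:
prox(5.7678) = sign(5.7678)*max(|5.7678| - 2.11, 0) = 3.6578
prox(-9.4347) = sign(-9.4347)*max(|-9.4347| - 2.11, 0) = -7.3247
prox(4.302) = sign(4.302)*max(|4.302| - 2.11, 0) = 2.192
prox(x) = [3.6578, -7.3247, 2.192]
||prox(x)||_1 = 3.6578 + 7.3247 + 2.192 = 13.1745


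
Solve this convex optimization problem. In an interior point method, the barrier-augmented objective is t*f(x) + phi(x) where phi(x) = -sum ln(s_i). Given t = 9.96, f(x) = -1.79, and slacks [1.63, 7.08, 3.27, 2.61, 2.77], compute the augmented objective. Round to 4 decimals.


Step 1: Compute log-barrier.
ln values: [0.4886, 1.9573, 1.1848, 0.9594, 1.0188]
phi = -(0.4886 + 1.9573 + 1.1848 + 0.9594 + 1.0188) = -5.6088
Step 2: Compute augmented objective.
t*f(x) = 9.96*-1.79 = -17.8284
Total = -17.8284 - 5.6088 = -23.4372


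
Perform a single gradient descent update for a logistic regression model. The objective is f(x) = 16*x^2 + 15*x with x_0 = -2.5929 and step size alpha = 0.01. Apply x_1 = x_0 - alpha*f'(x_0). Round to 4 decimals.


We compute the gradient at x_0 and apply the update.
f'(x) = 32*x + 15
f'(-2.5929) = 32*-2.5929 + 15 = -67.9728
x_1 = -2.5929 - 0.01*-67.9728 = -1.9132


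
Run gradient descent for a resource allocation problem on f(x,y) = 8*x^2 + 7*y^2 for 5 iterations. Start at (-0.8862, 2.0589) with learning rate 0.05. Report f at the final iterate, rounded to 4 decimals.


Gradient descent on f(x,y) = 8*x^2 + 7*y^2.
Starting point: (-0.8862, 2.0589), alpha = 0.05
Step 1: grad_x = 2*8*-0.8862 = -14.1792, grad_y = 2*7*2.0589 = 28.8246
  x_1 = -0.8862 - 0.05*-14.1792 = -0.1772
  y_1 = 2.0589 - 0.05*28.8246 = 0.6177
Step 2: grad_x = 2*8*-0.1772 = -2.8358, grad_y = 2*7*0.6177 = 8.6474
  x_2 = -0.1772 - 0.05*-2.8358 = -0.0354
  y_2 = 0.6177 - 0.05*8.6474 = 0.1853
Step 3: grad_x = 2*8*-0.0354 = -0.5672, grad_y = 2*7*0.1853 = 2.5942
  x_3 = -0.0354 - 0.05*-0.5672 = -0.0071
  y_3 = 0.1853 - 0.05*2.5942 = 0.0556
Step 4: grad_x = 2*8*-0.0071 = -0.1134, grad_y = 2*7*0.0556 = 0.7783
  x_4 = -0.0071 - 0.05*-0.1134 = -0.0014
  y_4 = 0.0556 - 0.05*0.7783 = 0.0167
Step 5: grad_x = 2*8*-0.0014 = -0.0227, grad_y = 2*7*0.0167 = 0.2335
  x_5 = -0.0014 - 0.05*-0.0227 = -0.0003
  y_5 = 0.0167 - 0.05*0.2335 = 0.005
f(-0.0003, 0.005) = 8*(-0.0003)^2 + 7*0.005^2 = 0.0002


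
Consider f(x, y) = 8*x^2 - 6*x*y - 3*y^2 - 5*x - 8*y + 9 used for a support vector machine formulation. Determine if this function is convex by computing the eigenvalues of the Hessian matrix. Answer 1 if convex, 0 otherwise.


The Hessian of f(x,y) = 8*x^2 - 6*x*y - 3*y^2 - 5*x - 8*y + 9 is:
H = [[16, -6], [-6, -6]]
Trace = 16 - 6 = 10
Determinant = 16*-6 - (-6)^2 = -132
Discriminant = (10)^2 - 4*-132 = 628.0
Eigenvalues: lambda_1 = -7.53, lambda_2 = 17.53
The function is not convex.

0


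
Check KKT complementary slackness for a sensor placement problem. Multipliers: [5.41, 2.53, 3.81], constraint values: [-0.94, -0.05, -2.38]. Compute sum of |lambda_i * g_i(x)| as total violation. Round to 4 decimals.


KKT complementary slackness check:
lambda_1 * g_1 = 5.41 * -0.94 = -5.0854
lambda_2 * g_2 = 2.53 * -0.05 = -0.1265
lambda_3 * g_3 = 3.81 * -2.38 = -9.0678
Total violation = 5.0854 + 0.1265 + 9.0678 = 14.2797


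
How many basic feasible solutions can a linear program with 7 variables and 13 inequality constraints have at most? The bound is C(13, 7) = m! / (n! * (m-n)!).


Each vertex corresponds to some choice of n active constraints out of m, so the number of vertices is at most C(m, n) = m! / (n!(m-n)!).
m = 13, n = 7
Numerator: 13 * 12 * 11 * 10 * 9 * 8 * 7
Denominator: 7! = 5040
C(13, 7) = 1716


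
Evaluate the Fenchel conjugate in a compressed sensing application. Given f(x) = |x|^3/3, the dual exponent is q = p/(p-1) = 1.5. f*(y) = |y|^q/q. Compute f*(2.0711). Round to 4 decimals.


The conjugate exponent q satisfies 1/p + 1/q = 1.
p = 3, so q = 3/(3 - 1) = 1.5
|y|^q = 2.0711^1.5 = 2.9806
f*(2.0711) = 2.9806 / 1.5 = 1.9871


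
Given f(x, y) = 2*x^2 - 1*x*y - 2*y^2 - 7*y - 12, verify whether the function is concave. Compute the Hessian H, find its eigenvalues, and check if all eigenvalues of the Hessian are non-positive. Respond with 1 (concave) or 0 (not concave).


The Hessian of f(x,y) = 2*x^2 - 1*x*y - 2*y^2 - 7*y - 12 is:
H = [[4, -1], [-1, -4]]
Trace = 4 - 4 = 0
Determinant = 4*-4 - (-1)^2 = -17
Discriminant = (0)^2 - 4*-17 = 68.0
Eigenvalues: lambda_1 = -4.1231, lambda_2 = 4.1231
The function is not concave.

0


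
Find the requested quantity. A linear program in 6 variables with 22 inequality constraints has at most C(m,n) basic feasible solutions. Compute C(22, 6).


Each vertex corresponds to some choice of n active constraints out of m, so the number of vertices is at most C(m, n) = m! / (n!(m-n)!).
m = 22, n = 6
Numerator: 22 * 21 * 20 * 19 * 18 * 17
Denominator: 6! = 720
C(22, 6) = 74613


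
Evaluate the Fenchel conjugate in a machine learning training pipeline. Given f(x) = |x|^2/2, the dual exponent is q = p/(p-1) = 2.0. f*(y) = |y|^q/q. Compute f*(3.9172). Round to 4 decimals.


The conjugate exponent q satisfies 1/p + 1/q = 1.
p = 2, so q = 2/(2 - 1) = 2.0
|y|^q = 3.9172^2.0 = 15.3445
f*(3.9172) = 15.3445 / 2.0 = 7.6722


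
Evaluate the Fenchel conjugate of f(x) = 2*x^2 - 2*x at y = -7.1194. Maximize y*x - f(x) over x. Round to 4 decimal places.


f*(y) = sup_x {y*x - a*x^2 - b*x} = sup_x {(y-b)*x - a*x^2}
FOC: (y - b) - 2a*x = 0 => x* = (y - b)/(2a)
x* = (-7.1194 + 2)/(2*2) = -1.2799
f*(-7.1194) = (y-b)^2/(4a) = (-7.1194 + 2)^2/(4*2)
= 26.2083/8 = 3.276


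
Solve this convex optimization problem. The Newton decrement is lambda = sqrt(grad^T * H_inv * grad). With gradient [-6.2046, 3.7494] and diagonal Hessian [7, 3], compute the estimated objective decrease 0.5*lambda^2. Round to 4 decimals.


Step 1: H is diagonal, so H^(-1) * g = [-0.8864, 1.2498].
Step 2: g^T H^(-1) g = sum_i g_i^2 / H_ii
  = (-6.2046)^2/7 + (3.7494)^2/3
  = 5.4996 + 4.686 = 10.1856
Step 3: Objective decrease = 0.5 * g^T H^(-1) g = 5.0928


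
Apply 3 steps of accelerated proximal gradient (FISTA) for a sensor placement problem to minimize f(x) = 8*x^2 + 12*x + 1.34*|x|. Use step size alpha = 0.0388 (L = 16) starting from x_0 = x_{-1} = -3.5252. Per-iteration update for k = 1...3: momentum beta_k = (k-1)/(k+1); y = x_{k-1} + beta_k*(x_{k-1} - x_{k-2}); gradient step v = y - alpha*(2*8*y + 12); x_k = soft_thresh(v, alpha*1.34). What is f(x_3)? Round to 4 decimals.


FISTA on f(x) = 8*x^2 + 12*x + 1.34*|x|
L = 16, alpha = 0.0388
Iteration 1: beta = 0.0, y = -3.5252 + 0.0*(-3.5252 + 3.5252) = -3.5252
  grad(y) = -44.4032, v = y - alpha*grad = -1.8024
  prox(v) = soft_thresh(-1.8024, 0.052) = -1.7504
Iteration 2: beta = 0.3333, y = -1.7504 + 0.3333*(-1.7504 + 3.5252) = -1.1588
  grad(y) = -6.54, v = y - alpha*grad = -0.905
  prox(v) = soft_thresh(-0.905, 0.052) = -0.853
Iteration 3: beta = 0.5, y = -0.853 + 0.5*(-0.853 + 1.7504) = -0.4043
  grad(y) = 5.5308, v = y - alpha*grad = -0.6189
  prox(v) = soft_thresh(-0.6189, 0.052) = -0.5669
f(x_3) = 8*(-0.5669)^2 + 12*(-0.5669) + 1.34*|-0.5669| = -3.4722


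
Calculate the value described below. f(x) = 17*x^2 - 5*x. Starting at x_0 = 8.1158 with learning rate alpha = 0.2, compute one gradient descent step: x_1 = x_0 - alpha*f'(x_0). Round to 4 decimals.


We compute the gradient at x_0 and apply the update.
f'(x) = 34*x - 5
f'(8.1158) = 34*8.1158 - 5 = 270.9372
x_1 = 8.1158 - 0.2*270.9372 = -46.0716


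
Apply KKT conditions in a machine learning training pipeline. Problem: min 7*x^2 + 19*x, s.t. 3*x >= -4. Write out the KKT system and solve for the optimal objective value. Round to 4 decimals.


Step 1: Try lambda = 0 (constraint inactive).
x_unc = -19/(2*7) = -1.3571
Check: 3*-1.3571 = -4.0713 < -4 -- violated!
Step 2: Constraint must be active: 3*x = -4
x* = -4/3 = -1.3333 (rounded; the exact value -4/3 is used below)
lambda = (2*7*(-4/3) + 19)/3 = 0.1111
Step 3: Compute optimal value.
f(x*) = 7*(-4/3)^2 + 19*(-4/3) = -12.8889


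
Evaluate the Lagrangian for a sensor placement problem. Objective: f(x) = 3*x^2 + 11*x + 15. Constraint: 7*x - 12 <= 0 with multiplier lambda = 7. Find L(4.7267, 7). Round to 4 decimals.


Step 1: Evaluate f(x).
f(4.7267) = 3*4.7267^2 + 11*4.7267 + 15 = 134.0188
Step 2: Evaluate g(x).
g(4.7267) = 7*4.7267 - 12 = 21.0869
Step 3: Compute Lagrangian.
L = 134.0188 + 7*21.0869 = 281.6271


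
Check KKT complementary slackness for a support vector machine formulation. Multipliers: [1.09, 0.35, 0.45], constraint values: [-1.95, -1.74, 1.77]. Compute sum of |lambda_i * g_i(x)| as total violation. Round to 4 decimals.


KKT complementary slackness check:
lambda_1 * g_1 = 1.09 * -1.95 = -2.1255
lambda_2 * g_2 = 0.35 * -1.74 = -0.609
lambda_3 * g_3 = 0.45 * 1.77 = 0.7965
Total violation = 2.1255 + 0.609 + 0.7965 = 3.531


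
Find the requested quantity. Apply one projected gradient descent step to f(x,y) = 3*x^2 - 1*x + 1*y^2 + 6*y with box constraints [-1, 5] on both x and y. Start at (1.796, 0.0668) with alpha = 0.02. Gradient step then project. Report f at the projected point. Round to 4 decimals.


Step 1: Compute gradient at (1.796, 0.0668).
grad_x = 2*3*1.796 - 1 = 9.776
grad_y = 2*1*0.0668 + 6 = 6.1336
Step 2: Gradient step.
x_raw = 1.796 - 0.02*9.776 = 1.6005
y_raw = 0.0668 - 0.02*6.1336 = -0.0559
Step 3: Project onto [-1, 5].
x_proj = clip(1.6005) = 1.6005
y_proj = clip(-0.0559) = -0.0559
Step 4: Evaluate f.
f(1.6005, -0.0559) = 5.752


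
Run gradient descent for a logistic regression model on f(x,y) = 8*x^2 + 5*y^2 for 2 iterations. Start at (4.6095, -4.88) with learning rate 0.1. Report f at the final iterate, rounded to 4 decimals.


Gradient descent on f(x,y) = 8*x^2 + 5*y^2.
Starting point: (4.6095, -4.88), alpha = 0.1
Step 1: grad_x = 2*8*4.6095 = 73.752, grad_y = 2*5*-4.88 = -48.8
  x_1 = 4.6095 - 0.1*73.752 = -2.7657
  y_1 = -4.88 - 0.1*-48.8 = 0.0
Step 2: grad_x = 2*8*-2.7657 = -44.2512, grad_y = 2*5*0.0 = 0.0
  x_2 = -2.7657 - 0.1*-44.2512 = 1.6594
  y_2 = 0.0 - 0.1*0.0 = 0.0
f(1.6594, 0.0) = 8*1.6594^2 + 5*0.0^2 = 22.0294


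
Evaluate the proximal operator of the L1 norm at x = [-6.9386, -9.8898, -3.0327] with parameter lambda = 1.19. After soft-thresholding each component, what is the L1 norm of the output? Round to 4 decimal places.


Soft-thresholding with lambda = 1.19:
prox(-6.9386) = sign(-6.9386)*max(|-6.9386| - 1.19, 0) = -5.7486
prox(-9.8898) = sign(-9.8898)*max(|-9.8898| - 1.19, 0) = -8.6998
prox(-3.0327) = sign(-3.0327)*max(|-3.0327| - 1.19, 0) = -1.8427
prox(x) = [-5.7486, -8.6998, -1.8427]
||prox(x)||_1 = 5.7486 + 8.6998 + 1.8427 = 16.2911


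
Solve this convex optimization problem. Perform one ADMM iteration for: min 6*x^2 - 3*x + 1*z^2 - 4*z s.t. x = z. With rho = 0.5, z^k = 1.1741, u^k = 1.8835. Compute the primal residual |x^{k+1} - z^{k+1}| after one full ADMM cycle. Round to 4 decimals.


ADMM iteration with rho = 0.5, z^k = 1.1741, u^k = 1.8835
Step 1: x-update.
Minimize 6*x^2 - 3*x + (0.5/2)*(x - 1.1741 + 1.8835)^2
FOC: (2*6 + 0.5)*x = 3 + 0.5*(1.1741 - 1.8835)
x^{k+1} = 0.2116
Step 2: z-update.
Minimize 1*z^2 - 4*z + (0.5/2)*(0.2116 - z + 1.8835)^2
FOC: (2*1 + 0.5)*z = 4 + 0.5*(0.2116 + 1.8835)
z^{k+1} = 2.019
Step 3: u-update.
u^{k+1} = 1.8835 + 0.2116 - 2.019 = 0.0761
Step 4: Primal residual = |0.2116 - 2.019| = 1.8074


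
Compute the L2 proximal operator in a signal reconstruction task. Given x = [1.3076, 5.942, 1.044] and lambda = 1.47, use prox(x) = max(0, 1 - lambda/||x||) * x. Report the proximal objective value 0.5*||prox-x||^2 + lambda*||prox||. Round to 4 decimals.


Step 1: Compute ||x||.
||x|| = 6.1731
Step 2: Compute scaling factor.
scale = max(0, 1 - 1.47/6.1731) = 0.7619
Step 3: prox(x) = [0.9962, 4.527, 0.7954]
||prox(x)|| = 4.7031
Step 4: Proximal objective.
0.5*||prox-x||^2 = 1.0805
lambda*||prox|| = 6.9136
Total = 7.994


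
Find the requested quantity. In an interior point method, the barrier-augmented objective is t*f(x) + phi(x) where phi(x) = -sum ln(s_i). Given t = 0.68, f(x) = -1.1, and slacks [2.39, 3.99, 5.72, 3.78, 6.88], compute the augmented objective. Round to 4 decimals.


Step 1: Compute log-barrier.
ln values: [0.8713, 1.3838, 1.744, 1.3297, 1.9286]
phi = -(0.8713 + 1.3838 + 1.744 + 1.3297 + 1.9286) = -7.2574
Step 2: Compute augmented objective.
t*f(x) = 0.68*-1.1 = -0.748
Total = -0.748 - 7.2574 = -8.0054


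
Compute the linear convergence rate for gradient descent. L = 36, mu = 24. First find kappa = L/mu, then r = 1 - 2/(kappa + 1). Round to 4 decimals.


Step 1: Compute the condition number.
kappa = L/mu = 36/24 = 1.5
Step 2: Compute the convergence rate.
r = 1 - 2/(kappa + 1) = 1 - 2*mu/(L + mu) = (L - mu)/(L + mu) = 12/60 = 0.2


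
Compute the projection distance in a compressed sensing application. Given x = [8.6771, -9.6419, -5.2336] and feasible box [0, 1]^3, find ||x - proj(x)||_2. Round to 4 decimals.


Project each component onto [0, 1].
clip(8.6771) = 1.0, clip(-9.6419) = 0.0, clip(-5.2336) = 0.0
Projection = [1.0, 0.0, 0.0]
Squared diffs: [58.9379, 92.9662, 27.3906]
Distance = sqrt(179.2947) = 13.3901


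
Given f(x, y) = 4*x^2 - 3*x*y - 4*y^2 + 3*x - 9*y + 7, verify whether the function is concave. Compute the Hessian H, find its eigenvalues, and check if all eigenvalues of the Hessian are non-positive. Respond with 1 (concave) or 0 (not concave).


The Hessian of f(x,y) = 4*x^2 - 3*x*y - 4*y^2 + 3*x - 9*y + 7 is:
H = [[8, -3], [-3, -8]]
Trace = 8 - 8 = 0
Determinant = 8*-8 - (-3)^2 = -73
Discriminant = (0)^2 - 4*-73 = 292.0
Eigenvalues: lambda_1 = -8.544, lambda_2 = 8.544
The function is not concave.

0


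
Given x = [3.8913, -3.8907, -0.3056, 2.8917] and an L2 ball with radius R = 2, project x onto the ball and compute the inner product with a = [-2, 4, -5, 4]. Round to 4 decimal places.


Step 1: Compute ||x|| (intermediates to 6 decimals).
||x|| = sqrt(3.8913^2 + (-3.8907)^2 + (-0.3056)^2 + 2.8917^2) = 6.223751
Step 2: Project.
Since ||x|| > R, scale = R/||x|| = 2/6.223751 = 0.32135, proj(x) = scale * x
proj(x) = [1.250469, -1.250276, -0.098205, 0.929248]
Step 3: Dot product.
a^T * proj(x) = -2*1.250469 + 4*(-1.250276) - 5*(-0.098205) + 4*0.929248 = -3.294


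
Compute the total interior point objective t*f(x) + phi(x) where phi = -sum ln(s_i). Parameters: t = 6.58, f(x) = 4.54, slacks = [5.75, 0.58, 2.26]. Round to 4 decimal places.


Step 1: Compute log-barrier.
ln values: [1.7492, -0.5447, 0.8154]
phi = -(1.7492 - 0.5447 + 0.8154) = -2.0198
Step 2: Compute augmented objective.
t*f(x) = 6.58*4.54 = 29.8732
Total = 29.8732 - 2.0198 = 27.8534


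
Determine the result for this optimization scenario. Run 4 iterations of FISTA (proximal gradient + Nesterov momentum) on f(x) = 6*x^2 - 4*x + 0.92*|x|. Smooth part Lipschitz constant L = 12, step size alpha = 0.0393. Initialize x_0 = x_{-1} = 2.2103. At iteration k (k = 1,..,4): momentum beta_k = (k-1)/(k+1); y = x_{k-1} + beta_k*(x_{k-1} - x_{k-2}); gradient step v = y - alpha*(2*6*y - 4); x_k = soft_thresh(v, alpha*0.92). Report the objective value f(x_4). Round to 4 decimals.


FISTA on f(x) = 6*x^2 - 4*x + 0.92*|x|
L = 12, alpha = 0.0393
Iteration 1: beta = 0.0, y = 2.2103 + 0.0*(2.2103 - 2.2103) = 2.2103
  grad(y) = 22.5236, v = y - alpha*grad = 1.3251
  prox(v) = soft_thresh(1.3251, 0.0362) = 1.289
Iteration 2: beta = 0.3333, y = 1.289 + 0.3333*(1.289 - 2.2103) = 0.9819
  grad(y) = 7.7823, v = y - alpha*grad = 0.676
  prox(v) = soft_thresh(0.676, 0.0362) = 0.6399
Iteration 3: beta = 0.5, y = 0.6399 + 0.5*(0.6399 - 1.289) = 0.3153
  grad(y) = -0.2164, v = y - alpha*grad = 0.3238
  prox(v) = soft_thresh(0.3238, 0.0362) = 0.2876
Iteration 4: beta = 0.6, y = 0.2876 + 0.6*(0.2876 - 0.6399) = 0.0763
  grad(y) = -3.0841, v = y - alpha*grad = 0.1975
  prox(v) = soft_thresh(0.1975, 0.0362) = 0.1614
f(x_4) = 6*0.1614^2 - 4*0.1614 + 0.92*|0.1614| = -0.3408


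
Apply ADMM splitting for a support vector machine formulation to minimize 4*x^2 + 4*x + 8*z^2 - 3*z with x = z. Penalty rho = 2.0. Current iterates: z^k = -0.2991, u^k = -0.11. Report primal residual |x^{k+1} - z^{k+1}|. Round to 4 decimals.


ADMM iteration with rho = 2.0, z^k = -0.2991, u^k = -0.11
Step 1: x-update.
Minimize 4*x^2 + 4*x + (2.0/2)*(x + 0.2991 - 0.11)^2
FOC: (2*4 + 2.0)*x = -4 + 2.0*(-0.2991 + 0.11)
x^{k+1} = -0.4378
Step 2: z-update.
Minimize 8*z^2 - 3*z + (2.0/2)*(-0.4378 - z - 0.11)^2
FOC: (2*8 + 2.0)*z = 3 + 2.0*(-0.4378 - 0.11)
z^{k+1} = 0.1058
Step 3: u-update.
u^{k+1} = -0.11 - 0.4378 - 0.1058 = -0.6536
Step 4: Primal residual = |-0.4378 - 0.1058| = 0.5436


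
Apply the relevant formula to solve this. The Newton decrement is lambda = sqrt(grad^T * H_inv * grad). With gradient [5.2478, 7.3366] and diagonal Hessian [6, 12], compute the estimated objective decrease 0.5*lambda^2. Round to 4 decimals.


Step 1: H is diagonal, so H^(-1) * g = [0.8746, 0.6114].
Step 2: g^T H^(-1) g = sum_i g_i^2 / H_ii
  = (5.2478)^2/6 + (7.3366)^2/12
  = 4.5899 + 4.4855 = 9.0754
Step 3: Objective decrease = 0.5 * g^T H^(-1) g = 4.5377


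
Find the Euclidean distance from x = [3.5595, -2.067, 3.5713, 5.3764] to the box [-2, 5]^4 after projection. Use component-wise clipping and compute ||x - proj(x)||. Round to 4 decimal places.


Project each component onto [-2, 5].
clip(3.5595) = 3.5595, clip(-2.067) = -2.0, clip(3.5713) = 3.5713, clip(5.3764) = 5.0
Projection = [3.5595, -2.0, 3.5713, 5.0]
Squared diffs: [0.0, 0.0045, 0.0, 0.1417]
Distance = sqrt(0.1462) = 0.3823


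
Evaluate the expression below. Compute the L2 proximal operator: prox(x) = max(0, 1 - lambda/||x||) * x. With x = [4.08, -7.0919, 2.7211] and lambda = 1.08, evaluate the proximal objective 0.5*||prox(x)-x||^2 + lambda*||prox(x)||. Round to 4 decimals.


Step 1: Compute ||x||.
||x|| = 8.6224
Step 2: Compute scaling factor.
scale = max(0, 1 - 1.08/8.6224) = 0.8747
Step 3: prox(x) = [3.569, -6.2036, 2.3803]
||prox(x)|| = 7.5424
Step 4: Proximal objective.
0.5*||prox-x||^2 = 0.5832
lambda*||prox|| = 8.1458
Total = 8.729


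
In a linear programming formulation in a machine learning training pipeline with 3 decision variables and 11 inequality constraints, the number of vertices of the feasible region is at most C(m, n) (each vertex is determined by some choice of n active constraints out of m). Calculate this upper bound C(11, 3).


Each vertex corresponds to some choice of n active constraints out of m, so the number of vertices is at most C(m, n) = m! / (n!(m-n)!).
m = 11, n = 3
Numerator: 11 * 10 * 9
Denominator: 3! = 6
C(11, 3) = 165


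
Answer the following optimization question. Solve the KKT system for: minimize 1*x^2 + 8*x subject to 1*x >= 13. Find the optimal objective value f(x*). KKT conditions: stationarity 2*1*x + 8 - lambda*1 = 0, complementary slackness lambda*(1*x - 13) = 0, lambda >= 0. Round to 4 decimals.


Step 1: Try lambda = 0 (constraint inactive).
x_unc = -8/(2*1) = -4.0
Check: 1*-4.0 = -4.0 < 13 -- violated!
Step 2: Constraint must be active: 1*x = 13
x* = 13/1 = 13.0
lambda = (2*1*13.0 + 8)/1 = 34.0
Step 3: Compute optimal value.
f(x*) = 1*13.0^2 + 8*13.0 = 273.0


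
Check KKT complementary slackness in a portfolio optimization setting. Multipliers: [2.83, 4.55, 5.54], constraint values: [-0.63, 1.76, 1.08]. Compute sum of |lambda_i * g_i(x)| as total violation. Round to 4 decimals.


KKT complementary slackness check:
lambda_1 * g_1 = 2.83 * -0.63 = -1.7829
lambda_2 * g_2 = 4.55 * 1.76 = 8.008
lambda_3 * g_3 = 5.54 * 1.08 = 5.9832
Total violation = 1.7829 + 8.008 + 5.9832 = 15.7741


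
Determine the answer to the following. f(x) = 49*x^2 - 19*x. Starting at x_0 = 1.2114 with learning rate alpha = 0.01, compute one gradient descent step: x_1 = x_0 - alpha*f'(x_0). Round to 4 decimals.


We compute the gradient at x_0 and apply the update.
f'(x) = 98*x - 19
f'(1.2114) = 98*1.2114 - 19 = 99.7172
x_1 = 1.2114 - 0.01*99.7172 = 0.2142


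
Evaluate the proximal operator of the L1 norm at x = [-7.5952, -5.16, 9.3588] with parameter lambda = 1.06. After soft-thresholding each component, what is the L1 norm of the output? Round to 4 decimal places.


Soft-thresholding with lambda = 1.06:
prox(-7.5952) = sign(-7.5952)*max(|-7.5952| - 1.06, 0) = -6.5352
prox(-5.16) = sign(-5.16)*max(|-5.16| - 1.06, 0) = -4.1
prox(9.3588) = sign(9.3588)*max(|9.3588| - 1.06, 0) = 8.2988
prox(x) = [-6.5352, -4.1, 8.2988]
||prox(x)||_1 = 6.5352 + 4.1 + 8.2988 = 18.934


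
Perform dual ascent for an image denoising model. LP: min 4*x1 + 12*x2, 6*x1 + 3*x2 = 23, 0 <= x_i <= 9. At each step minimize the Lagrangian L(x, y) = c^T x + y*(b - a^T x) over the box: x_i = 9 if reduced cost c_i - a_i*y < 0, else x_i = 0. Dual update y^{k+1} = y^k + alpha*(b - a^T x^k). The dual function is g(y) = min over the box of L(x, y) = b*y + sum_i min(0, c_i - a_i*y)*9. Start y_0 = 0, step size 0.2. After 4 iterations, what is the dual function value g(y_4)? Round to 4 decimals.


Dual ascent for LP: min 4*x1 + 12*x2, 6*x1 + 3*x2 = 23, 0 <= x_i <= 9
Step 1: y^k = 0.0, reduced costs: (4.0, 12.0)
  x^k = (0.0, 0.0), subgradient = b - a^T x = 23.0
  y^{k+1} = 0.0 + 0.2*23.0 = 4.6
Step 2: y^k = 4.6, reduced costs: (-23.6, -1.8)
  x^k = (9.0, 9.0), subgradient = b - a^T x = -58.0
  y^{k+1} = 4.6 + 0.2*-58.0 = -7.0
Step 3: y^k = -7.0, reduced costs: (46.0, 33.0)
  x^k = (0.0, 0.0), subgradient = b - a^T x = 23.0
  y^{k+1} = -7.0 + 0.2*23.0 = -2.4
Step 4: y^k = -2.4, reduced costs: (18.4, 19.2)
  x^k = (0.0, 0.0), subgradient = b - a^T x = 23.0
  y^{k+1} = -2.4 + 0.2*23.0 = 2.2
Dual objective at y_4 = 2.2: reduced costs (-9.2, 5.4), box minimizer x = (9.0, 0.0)
g(y_4) = b*y + (c1 - a1*y)*x1 + (c2 - a2*y)*x2 = 23*2.2 + (-9.2)*9.0 + 5.4*0.0 = 50.6 - 82.8 + 0.0 = -32.2


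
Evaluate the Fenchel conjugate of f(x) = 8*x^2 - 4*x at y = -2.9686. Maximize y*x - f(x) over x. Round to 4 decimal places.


f*(y) = sup_x {y*x - a*x^2 - b*x} = sup_x {(y-b)*x - a*x^2}
FOC: (y - b) - 2a*x = 0 => x* = (y - b)/(2a)
x* = (-2.9686 + 4)/(2*8) = 0.0645
f*(-2.9686) = (y-b)^2/(4a) = (-2.9686 + 4)^2/(4*8)
= 1.0638/32 = 0.0332


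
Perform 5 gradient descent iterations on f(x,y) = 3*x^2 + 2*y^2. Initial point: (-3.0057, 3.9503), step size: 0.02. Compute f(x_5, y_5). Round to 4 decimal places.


Gradient descent on f(x,y) = 3*x^2 + 2*y^2.
Starting point: (-3.0057, 3.9503), alpha = 0.02
Step 1: grad_x = 2*3*-3.0057 = -18.0342, grad_y = 2*2*3.9503 = 15.8012
  x_1 = -3.0057 - 0.02*-18.0342 = -2.645
  y_1 = 3.9503 - 0.02*15.8012 = 3.6343
Step 2: grad_x = 2*3*-2.645 = -15.8701, grad_y = 2*2*3.6343 = 14.5371
  x_2 = -2.645 - 0.02*-15.8701 = -2.3276
  y_2 = 3.6343 - 0.02*14.5371 = 3.3435
Step 3: grad_x = 2*3*-2.3276 = -13.9657, grad_y = 2*2*3.3435 = 13.3741
  x_3 = -2.3276 - 0.02*-13.9657 = -2.0483
  y_3 = 3.3435 - 0.02*13.3741 = 3.0761
Step 4: grad_x = 2*3*-2.0483 = -12.2898, grad_y = 2*2*3.0761 = 12.3042
  x_4 = -2.0483 - 0.02*-12.2898 = -1.8025
  y_4 = 3.0761 - 0.02*12.3042 = 2.83
Step 5: grad_x = 2*3*-1.8025 = -10.815, grad_y = 2*2*2.83 = 11.3199
  x_5 = -1.8025 - 0.02*-10.815 = -1.5862
  y_5 = 2.83 - 0.02*11.3199 = 2.6036
f(-1.5862, 2.6036) = 3*(-1.5862)^2 + 2*2.6036^2 = 21.1053


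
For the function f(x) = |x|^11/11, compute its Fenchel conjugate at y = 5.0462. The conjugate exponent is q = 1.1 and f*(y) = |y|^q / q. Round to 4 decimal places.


The conjugate exponent q satisfies 1/p + 1/q = 1.
p = 11, so q = 11/(11 - 1) = 1.1
|y|^q = 5.0462^1.1 = 5.9328
f*(5.0462) = 5.9328 / 1.1 = 5.3935


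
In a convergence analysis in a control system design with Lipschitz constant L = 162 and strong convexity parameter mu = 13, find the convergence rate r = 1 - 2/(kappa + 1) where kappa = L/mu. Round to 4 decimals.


Step 1: Compute the condition number.
kappa = L/mu = 162/13 = 12.4615
Step 2: Compute the convergence rate.
r = 1 - 2/(kappa + 1) = 1 - 2*mu/(L + mu) = (L - mu)/(L + mu) = 149/175 = 0.8514


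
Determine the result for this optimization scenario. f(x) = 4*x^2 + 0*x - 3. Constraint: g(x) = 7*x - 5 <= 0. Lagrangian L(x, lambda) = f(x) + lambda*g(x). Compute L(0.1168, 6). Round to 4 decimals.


Step 1: Evaluate f(x).
f(0.1168) = 4*0.1168^2 + 0*0.1168 - 3 = -2.9454
Step 2: Evaluate g(x).
g(0.1168) = 7*0.1168 - 5 = -4.1824
Step 3: Compute Lagrangian.
L = -2.9454 + 6*-4.1824 = -28.0398


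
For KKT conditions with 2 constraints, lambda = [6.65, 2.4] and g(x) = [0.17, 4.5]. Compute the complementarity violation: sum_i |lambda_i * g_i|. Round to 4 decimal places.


KKT complementary slackness check:
lambda_1 * g_1 = 6.65 * 0.17 = 1.1305
lambda_2 * g_2 = 2.4 * 4.5 = 10.8
Total violation = 1.1305 + 10.8 = 11.9305


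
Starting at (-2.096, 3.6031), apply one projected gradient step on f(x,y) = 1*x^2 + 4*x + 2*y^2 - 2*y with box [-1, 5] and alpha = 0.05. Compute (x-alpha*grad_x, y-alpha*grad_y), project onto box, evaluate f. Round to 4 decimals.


Step 1: Compute gradient at (-2.096, 3.6031).
grad_x = 2*1*-2.096 + 4 = -0.192
grad_y = 2*2*3.6031 - 2 = 12.4124
Step 2: Gradient step.
x_raw = -2.096 - 0.05*-0.192 = -2.0864
y_raw = 3.6031 - 0.05*12.4124 = 2.9825
Step 3: Project onto [-1, 5].
x_proj = clip(-2.0864) = -1.0
y_proj = clip(2.9825) = 2.9825
Step 4: Evaluate f.
f(-1.0, 2.9825) = 8.8254


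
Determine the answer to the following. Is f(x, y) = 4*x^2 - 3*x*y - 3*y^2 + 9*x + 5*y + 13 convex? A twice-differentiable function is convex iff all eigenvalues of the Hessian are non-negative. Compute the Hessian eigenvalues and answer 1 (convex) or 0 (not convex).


The Hessian of f(x,y) = 4*x^2 - 3*x*y - 3*y^2 + 9*x + 5*y + 13 is:
H = [[8, -3], [-3, -6]]
Trace = 8 - 6 = 2
Determinant = 8*-6 - (-3)^2 = -57
Discriminant = (2)^2 - 4*-57 = 232.0
Eigenvalues: lambda_1 = -6.6158, lambda_2 = 8.6158
The function is not convex.

0


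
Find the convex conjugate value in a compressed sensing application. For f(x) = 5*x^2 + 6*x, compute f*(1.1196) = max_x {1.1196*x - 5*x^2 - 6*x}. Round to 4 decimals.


f*(y) = sup_x {y*x - a*x^2 - b*x} = sup_x {(y-b)*x - a*x^2}
FOC: (y - b) - 2a*x = 0 => x* = (y - b)/(2a)
x* = (1.1196 - 6)/(2*5) = -0.488
f*(1.1196) = (y-b)^2/(4a) = (1.1196 - 6)^2/(4*5)
= 23.8183/20 = 1.1909


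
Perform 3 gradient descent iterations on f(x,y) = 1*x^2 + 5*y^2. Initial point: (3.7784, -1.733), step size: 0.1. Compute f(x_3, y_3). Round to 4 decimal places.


Gradient descent on f(x,y) = 1*x^2 + 5*y^2.
Starting point: (3.7784, -1.733), alpha = 0.1
Step 1: grad_x = 2*1*3.7784 = 7.5568, grad_y = 2*5*-1.733 = -17.33
  x_1 = 3.7784 - 0.1*7.5568 = 3.0227
  y_1 = -1.733 - 0.1*-17.33 = 0.0
Step 2: grad_x = 2*1*3.0227 = 6.0454, grad_y = 2*5*0.0 = 0.0
  x_2 = 3.0227 - 0.1*6.0454 = 2.4182
  y_2 = 0.0 - 0.1*0.0 = 0.0
Step 3: grad_x = 2*1*2.4182 = 4.8364, grad_y = 2*5*0.0 = 0.0
  x_3 = 2.4182 - 0.1*4.8364 = 1.9345
  y_3 = 0.0 - 0.1*0.0 = 0.0
f(1.9345, 0.0) = 1*1.9345^2 + 5*0.0^2 = 3.7424


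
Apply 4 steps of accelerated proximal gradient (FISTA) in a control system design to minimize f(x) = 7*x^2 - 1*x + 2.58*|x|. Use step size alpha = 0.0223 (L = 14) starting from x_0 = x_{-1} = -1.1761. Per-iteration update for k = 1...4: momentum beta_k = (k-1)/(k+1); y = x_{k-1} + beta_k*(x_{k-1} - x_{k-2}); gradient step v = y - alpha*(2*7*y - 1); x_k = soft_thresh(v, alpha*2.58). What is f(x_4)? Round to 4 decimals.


FISTA on f(x) = 7*x^2 - 1*x + 2.58*|x|
L = 14, alpha = 0.0223
Iteration 1: beta = 0.0, y = -1.1761 + 0.0*(-1.1761 + 1.1761) = -1.1761
  grad(y) = -17.4654, v = y - alpha*grad = -0.7866
  prox(v) = soft_thresh(-0.7866, 0.0575) = -0.7291
Iteration 2: beta = 0.3333, y = -0.7291 + 0.3333*(-0.7291 + 1.1761) = -0.5801
  grad(y) = -9.1212, v = y - alpha*grad = -0.3767
  prox(v) = soft_thresh(-0.3767, 0.0575) = -0.3191
Iteration 3: beta = 0.5, y = -0.3191 + 0.5*(-0.3191 + 0.7291) = -0.1142
  grad(y) = -2.5985, v = y - alpha*grad = -0.0562
  prox(v) = soft_thresh(-0.0562, 0.0575) = 0.0
Iteration 4: beta = 0.6, y = 0.0 + 0.6*(0.0 + 0.3191) = 0.1915
  grad(y) = 1.6808, v = y - alpha*grad = 0.154
  prox(v) = soft_thresh(0.154, 0.0575) = 0.0965
f(x_4) = 7*0.0965^2 - 1*0.0965 + 2.58*|0.0965| = 0.2176


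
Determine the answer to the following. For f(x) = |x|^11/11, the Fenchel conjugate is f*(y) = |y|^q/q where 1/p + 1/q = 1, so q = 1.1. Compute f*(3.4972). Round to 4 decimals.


The conjugate exponent q satisfies 1/p + 1/q = 1.
p = 11, so q = 11/(11 - 1) = 1.1
|y|^q = 3.4972^1.1 = 3.9636
f*(3.4972) = 3.9636 / 1.1 = 3.6033


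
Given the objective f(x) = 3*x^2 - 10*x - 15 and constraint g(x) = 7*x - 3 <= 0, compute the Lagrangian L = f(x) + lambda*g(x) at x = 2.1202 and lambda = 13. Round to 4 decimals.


Step 1: Evaluate f(x).
f(2.1202) = 3*2.1202^2 - 10*2.1202 - 15 = -22.7163
Step 2: Evaluate g(x).
g(2.1202) = 7*2.1202 - 3 = 11.8414
Step 3: Compute Lagrangian.
L = -22.7163 + 13*11.8414 = 131.2219


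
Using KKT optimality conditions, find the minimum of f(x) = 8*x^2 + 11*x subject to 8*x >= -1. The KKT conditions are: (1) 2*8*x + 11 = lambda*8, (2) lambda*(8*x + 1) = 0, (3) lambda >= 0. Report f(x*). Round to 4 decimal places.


Step 1: Try lambda = 0 (constraint inactive).
x_unc = -11/(2*8) = -0.6875
Check: 8*-0.6875 = -5.5 < -1 -- violated!
Step 2: Constraint must be active: 8*x = -1
x* = -1/8 = -0.125
lambda = (2*8*(-0.125) + 11)/8 = 1.125
Step 3: Compute optimal value.
f(x*) = 8*(-0.125)^2 + 11*(-0.125) = -1.25


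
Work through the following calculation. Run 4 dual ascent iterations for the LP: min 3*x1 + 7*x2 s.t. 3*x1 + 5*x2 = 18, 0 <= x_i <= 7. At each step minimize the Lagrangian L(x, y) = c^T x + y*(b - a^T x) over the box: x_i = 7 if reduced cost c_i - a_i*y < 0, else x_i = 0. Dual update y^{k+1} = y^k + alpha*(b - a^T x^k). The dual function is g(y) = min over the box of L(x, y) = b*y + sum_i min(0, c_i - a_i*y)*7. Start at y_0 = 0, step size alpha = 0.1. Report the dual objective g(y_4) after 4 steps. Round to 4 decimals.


Dual ascent for LP: min 3*x1 + 7*x2, 3*x1 + 5*x2 = 18, 0 <= x_i <= 7
Step 1: y^k = 0.0, reduced costs: (3.0, 7.0)
  x^k = (0.0, 0.0), subgradient = b - a^T x = 18.0
  y^{k+1} = 0.0 + 0.1*18.0 = 1.8
Step 2: y^k = 1.8, reduced costs: (-2.4, -2.0)
  x^k = (7.0, 7.0), subgradient = b - a^T x = -38.0
  y^{k+1} = 1.8 + 0.1*-38.0 = -2.0
Step 3: y^k = -2.0, reduced costs: (9.0, 17.0)
  x^k = (0.0, 0.0), subgradient = b - a^T x = 18.0
  y^{k+1} = -2.0 + 0.1*18.0 = -0.2
Step 4: y^k = -0.2, reduced costs: (3.6, 8.0)
  x^k = (0.0, 0.0), subgradient = b - a^T x = 18.0
  y^{k+1} = -0.2 + 0.1*18.0 = 1.6
Dual objective at y_4 = 1.6: reduced costs (-1.8, -1.0), box minimizer x = (7.0, 7.0)
g(y_4) = b*y + (c1 - a1*y)*x1 + (c2 - a2*y)*x2 = 18*1.6 + (-1.8)*7.0 + (-1.0)*7.0 = 28.8 - 12.6 - 7.0 = 9.2


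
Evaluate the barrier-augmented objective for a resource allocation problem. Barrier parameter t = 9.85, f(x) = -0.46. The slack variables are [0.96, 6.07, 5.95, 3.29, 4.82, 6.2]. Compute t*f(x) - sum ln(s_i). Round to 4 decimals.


Step 1: Compute log-barrier.
ln values: [-0.0408, 1.8034, 1.7834, 1.1909, 1.5728, 1.8245]
phi = -(-0.0408 + 1.8034 + 1.7834 + 1.1909 + 1.5728 + 1.8245) = -8.1341
Step 2: Compute augmented objective.
t*f(x) = 9.85*-0.46 = -4.531
Total = -4.531 - 8.1341 = -12.6651


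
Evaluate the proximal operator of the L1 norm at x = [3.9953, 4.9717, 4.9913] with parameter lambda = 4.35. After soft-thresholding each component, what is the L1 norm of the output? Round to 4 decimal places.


Soft-thresholding with lambda = 4.35:
prox(3.9953) = sign(3.9953)*max(|3.9953| - 4.35, 0) = 0.0
prox(4.9717) = sign(4.9717)*max(|4.9717| - 4.35, 0) = 0.6217
prox(4.9913) = sign(4.9913)*max(|4.9913| - 4.35, 0) = 0.6413
prox(x) = [0.0, 0.6217, 0.6413]
||prox(x)||_1 = 0.0 + 0.6217 + 0.6413 = 1.263


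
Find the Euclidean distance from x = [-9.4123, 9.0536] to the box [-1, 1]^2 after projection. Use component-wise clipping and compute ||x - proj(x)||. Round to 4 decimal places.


Project each component onto [-1, 1].
clip(-9.4123) = -1.0, clip(9.0536) = 1.0
Projection = [-1.0, 1.0]
Squared diffs: [70.7668, 64.8605]
Distance = sqrt(135.6273) = 11.6459


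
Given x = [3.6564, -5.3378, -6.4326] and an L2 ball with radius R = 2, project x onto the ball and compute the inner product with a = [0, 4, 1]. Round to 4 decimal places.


Step 1: Compute ||x|| (intermediates to 6 decimals).
||x|| = sqrt(3.6564^2 + (-5.3378)^2 + (-6.4326)^2) = 9.12358
Step 2: Project.
Since ||x|| > R, scale = R/||x|| = 2/9.12358 = 0.219212, proj(x) = scale * x
proj(x) = [0.801527, -1.17011, -1.410103]
Step 3: Dot product.
a^T * proj(x) = 0*0.801527 + 4*(-1.17011) + 1*(-1.410103) = -6.0905


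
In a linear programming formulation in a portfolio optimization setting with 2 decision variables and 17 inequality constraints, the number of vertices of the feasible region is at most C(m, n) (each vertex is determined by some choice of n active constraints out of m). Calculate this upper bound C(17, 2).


Each vertex corresponds to some choice of n active constraints out of m, so the number of vertices is at most C(m, n) = m! / (n!(m-n)!).
m = 17, n = 2
Numerator: 17 * 16
Denominator: 2! = 2
C(17, 2) = 136


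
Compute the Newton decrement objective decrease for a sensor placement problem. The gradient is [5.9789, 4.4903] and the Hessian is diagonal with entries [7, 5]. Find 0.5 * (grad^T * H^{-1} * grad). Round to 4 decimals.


Step 1: H is diagonal, so H^(-1) * g = [0.8541, 0.8981].
Step 2: g^T H^(-1) g = sum_i g_i^2 / H_ii
  = (5.9789)^2/7 + (4.4903)^2/5
  = 5.1067 + 4.0326 = 9.1393
Step 3: Objective decrease = 0.5 * g^T H^(-1) g = 4.5697


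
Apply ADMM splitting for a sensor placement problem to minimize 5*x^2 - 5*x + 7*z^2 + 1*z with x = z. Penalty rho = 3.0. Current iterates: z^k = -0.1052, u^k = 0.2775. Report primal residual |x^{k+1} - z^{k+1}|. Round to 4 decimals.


ADMM iteration with rho = 3.0, z^k = -0.1052, u^k = 0.2775
Step 1: x-update.
Minimize 5*x^2 - 5*x + (3.0/2)*(x + 0.1052 + 0.2775)^2
FOC: (2*5 + 3.0)*x = 5 + 3.0*(-0.1052 - 0.2775)
x^{k+1} = 0.2963
Step 2: z-update.
Minimize 7*z^2 + 1*z + (3.0/2)*(0.2963 - z + 0.2775)^2
FOC: (2*7 + 3.0)*z = -1 + 3.0*(0.2963 + 0.2775)
z^{k+1} = 0.0424
Step 3: u-update.
u^{k+1} = 0.2775 + 0.2963 - 0.0424 = 0.5314
Step 4: Primal residual = |0.2963 - 0.0424| = 0.2539


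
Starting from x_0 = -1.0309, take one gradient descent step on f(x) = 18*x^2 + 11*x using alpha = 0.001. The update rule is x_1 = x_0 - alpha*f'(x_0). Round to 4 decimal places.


We compute the gradient at x_0 and apply the update.
f'(x) = 36*x + 11
f'(-1.0309) = 36*-1.0309 + 11 = -26.1124
x_1 = -1.0309 - 0.001*-26.1124 = -1.0048


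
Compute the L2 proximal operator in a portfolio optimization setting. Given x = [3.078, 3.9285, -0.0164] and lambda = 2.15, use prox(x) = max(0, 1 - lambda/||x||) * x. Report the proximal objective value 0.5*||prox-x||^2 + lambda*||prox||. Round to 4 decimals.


Step 1: Compute ||x||.
||x|| = 4.9907
Step 2: Compute scaling factor.
scale = max(0, 1 - 2.15/4.9907) = 0.5692
Step 3: prox(x) = [1.752, 2.2361, -0.0093]
||prox(x)|| = 2.8407
Step 4: Proximal objective.
0.5*||prox-x||^2 = 2.3113
lambda*||prox|| = 6.1075
Total = 8.4188


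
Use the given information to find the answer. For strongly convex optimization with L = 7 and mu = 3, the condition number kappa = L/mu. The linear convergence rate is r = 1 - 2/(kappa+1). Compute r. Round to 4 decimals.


Step 1: Compute the condition number.
kappa = L/mu = 7/3 = 2.3333
Step 2: Compute the convergence rate.
r = 1 - 2/(kappa + 1) = 1 - 2*mu/(L + mu) = (L - mu)/(L + mu) = 4/10 = 0.4


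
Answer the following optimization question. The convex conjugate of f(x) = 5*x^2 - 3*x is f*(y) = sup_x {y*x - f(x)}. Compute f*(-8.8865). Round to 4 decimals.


f*(y) = sup_x {y*x - a*x^2 - b*x} = sup_x {(y-b)*x - a*x^2}
FOC: (y - b) - 2a*x = 0 => x* = (y - b)/(2a)
x* = (-8.8865 + 3)/(2*5) = -0.5887
f*(-8.8865) = (y-b)^2/(4a) = (-8.8865 + 3)^2/(4*5)
= 34.6509/20 = 1.7325


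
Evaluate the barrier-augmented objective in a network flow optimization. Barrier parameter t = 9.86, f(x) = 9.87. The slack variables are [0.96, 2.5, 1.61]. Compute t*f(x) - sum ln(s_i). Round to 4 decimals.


Step 1: Compute log-barrier.
ln values: [-0.0408, 0.9163, 0.4762]
phi = -(-0.0408 + 0.9163 + 0.4762) = -1.3517
Step 2: Compute augmented objective.
t*f(x) = 9.86*9.87 = 97.3182
Total = 97.3182 - 1.3517 = 95.9665


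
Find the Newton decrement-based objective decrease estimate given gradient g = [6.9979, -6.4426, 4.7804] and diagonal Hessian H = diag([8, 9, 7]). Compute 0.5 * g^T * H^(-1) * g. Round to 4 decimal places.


Step 1: H is diagonal, so H^(-1) * g = [0.8747, -0.7158, 0.6829].
Step 2: g^T H^(-1) g = sum_i g_i^2 / H_ii
  = (6.9979)^2/8 + (-6.4426)^2/9 + (4.7804)^2/7
  = 6.1213 + 4.6119 + 3.2646 = 13.9978
Step 3: Objective decrease = 0.5 * g^T H^(-1) g = 6.9989


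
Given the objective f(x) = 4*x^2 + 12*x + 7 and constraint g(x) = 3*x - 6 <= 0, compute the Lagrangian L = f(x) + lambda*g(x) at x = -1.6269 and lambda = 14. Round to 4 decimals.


Step 1: Evaluate f(x).
f(-1.6269) = 4*(-1.6269)^2 + 12*(-1.6269) + 7 = -1.9356
Step 2: Evaluate g(x).
g(-1.6269) = 3*-1.6269 - 6 = -10.8807
Step 3: Compute Lagrangian.
L = -1.9356 + 14*-10.8807 = -154.2654


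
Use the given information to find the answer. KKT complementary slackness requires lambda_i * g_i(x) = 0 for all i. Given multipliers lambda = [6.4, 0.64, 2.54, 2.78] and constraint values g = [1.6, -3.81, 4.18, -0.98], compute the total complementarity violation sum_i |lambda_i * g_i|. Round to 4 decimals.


KKT complementary slackness check:
lambda_1 * g_1 = 6.4 * 1.6 = 10.24
lambda_2 * g_2 = 0.64 * -3.81 = -2.4384
lambda_3 * g_3 = 2.54 * 4.18 = 10.6172
lambda_4 * g_4 = 2.78 * -0.98 = -2.7244
Total violation = 10.24 + 2.4384 + 10.6172 + 2.7244 = 26.02


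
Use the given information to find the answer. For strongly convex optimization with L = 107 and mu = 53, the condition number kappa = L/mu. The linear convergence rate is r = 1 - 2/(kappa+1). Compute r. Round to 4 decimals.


Step 1: Compute the condition number.
kappa = L/mu = 107/53 = 2.0189
Step 2: Compute the convergence rate.
r = 1 - 2/(kappa + 1) = 1 - 2*mu/(L + mu) = (L - mu)/(L + mu) = 54/160 = 0.3375


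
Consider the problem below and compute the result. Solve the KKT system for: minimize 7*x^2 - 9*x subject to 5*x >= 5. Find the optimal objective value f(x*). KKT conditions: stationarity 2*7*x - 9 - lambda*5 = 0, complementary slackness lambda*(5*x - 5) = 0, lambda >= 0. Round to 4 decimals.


Step 1: Try lambda = 0 (constraint inactive).
x_unc = 9/(2*7) = 0.6429
Check: 5*0.6429 = 3.2145 < 5 -- violated!
Step 2: Constraint must be active: 5*x = 5
x* = 5/5 = 1.0
lambda = (2*7*1.0 - 9)/5 = 1.0
Step 3: Compute optimal value.
f(x*) = 7*1.0^2 - 9*1.0 = -2.0
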